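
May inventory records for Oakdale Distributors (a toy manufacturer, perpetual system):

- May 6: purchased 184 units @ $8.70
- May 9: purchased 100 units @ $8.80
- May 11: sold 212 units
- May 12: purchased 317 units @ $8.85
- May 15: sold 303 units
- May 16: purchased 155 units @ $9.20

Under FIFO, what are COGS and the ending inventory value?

COGS = $4,525.15; ending inventory = $2,187.10

May 11, 212 sold [FIFO — oldest first]: 184 @ $8.70 + 28 @ $8.80 = $1,847.20
May 15, 303 sold [FIFO — oldest first]: 72 @ $8.80 + 231 @ $8.85 = $2,677.95
Total COGS = $1,847.20 + $2,677.95 = $4,525.15
Ending inventory: 86 @ $8.85 + 155 @ $9.20 = $2,187.10
Check: goods available $6,712.25 = COGS $4,525.15 + ending $2,187.10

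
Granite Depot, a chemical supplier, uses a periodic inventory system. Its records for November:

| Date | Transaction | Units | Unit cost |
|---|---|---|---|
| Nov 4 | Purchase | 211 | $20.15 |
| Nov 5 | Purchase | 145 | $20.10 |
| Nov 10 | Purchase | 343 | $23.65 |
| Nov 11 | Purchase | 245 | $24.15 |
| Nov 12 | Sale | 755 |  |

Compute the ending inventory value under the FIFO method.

Ending inventory = $4,564.35

Nov 12, 755 sold [FIFO — oldest first]: 211 @ $20.15 + 145 @ $20.10 + 343 @ $23.65 + 56 @ $24.15 = $16,630.50
Ending inventory: 189 @ $24.15 = $4,564.35
Check: goods available $21,194.85 = COGS $16,630.50 + ending $4,564.35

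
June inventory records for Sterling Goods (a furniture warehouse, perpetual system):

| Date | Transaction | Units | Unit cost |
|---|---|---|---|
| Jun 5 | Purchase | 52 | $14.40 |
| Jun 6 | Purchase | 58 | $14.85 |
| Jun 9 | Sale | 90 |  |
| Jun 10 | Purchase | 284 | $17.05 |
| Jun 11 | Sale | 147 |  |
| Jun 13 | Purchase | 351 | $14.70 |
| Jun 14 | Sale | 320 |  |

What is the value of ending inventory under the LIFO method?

Jun 9, 90 sold [LIFO — newest first]: 58 @ $14.85 + 32 @ $14.40 = $1,322.10
Jun 11, 147 sold [LIFO — newest first]: 147 @ $17.05 = $2,506.35
Jun 14, 320 sold [LIFO — newest first]: 320 @ $14.70 = $4,704.00
Total COGS = $1,322.10 + $2,506.35 + $4,704.00 = $8,532.45
Ending inventory: 20 @ $14.40 + 137 @ $17.05 + 31 @ $14.70 = $3,079.55

Ending inventory = $3,079.55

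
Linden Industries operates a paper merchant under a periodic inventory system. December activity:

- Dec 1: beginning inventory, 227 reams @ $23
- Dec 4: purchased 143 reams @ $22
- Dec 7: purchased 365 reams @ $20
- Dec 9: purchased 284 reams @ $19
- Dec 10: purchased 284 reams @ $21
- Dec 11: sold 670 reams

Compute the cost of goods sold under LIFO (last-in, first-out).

COGS = $13,400

Dec 11, 670 sold [LIFO — newest first]: 284 @ $21 + 284 @ $19 + 102 @ $20 = $13,400
Ending inventory: 227 @ $23 + 143 @ $22 + 263 @ $20 = $13,627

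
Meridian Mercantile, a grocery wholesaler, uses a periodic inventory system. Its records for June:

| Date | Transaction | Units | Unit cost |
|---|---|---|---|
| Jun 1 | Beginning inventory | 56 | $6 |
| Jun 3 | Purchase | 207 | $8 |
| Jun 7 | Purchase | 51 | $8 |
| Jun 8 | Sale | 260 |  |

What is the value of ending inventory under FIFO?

Jun 8, 260 sold [FIFO — oldest first]: 56 @ $6 + 204 @ $8 = $1,968
Ending inventory: 3 @ $8 + 51 @ $8 = $432

Ending inventory = $432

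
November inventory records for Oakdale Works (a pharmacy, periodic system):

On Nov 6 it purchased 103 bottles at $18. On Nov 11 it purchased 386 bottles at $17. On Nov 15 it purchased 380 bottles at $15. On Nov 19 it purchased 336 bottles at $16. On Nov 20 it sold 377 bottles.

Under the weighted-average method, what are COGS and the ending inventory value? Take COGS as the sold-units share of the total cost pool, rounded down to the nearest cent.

Nov 20, sell 377: 377/1205 × $19,492.00 → $6,098.32
Ending inventory (cost pool remaining) = $13,393.68
Check: goods available $19,492.00 = COGS $6,098.32 + ending $13,393.68

COGS = $6,098.32; ending inventory = $13,393.68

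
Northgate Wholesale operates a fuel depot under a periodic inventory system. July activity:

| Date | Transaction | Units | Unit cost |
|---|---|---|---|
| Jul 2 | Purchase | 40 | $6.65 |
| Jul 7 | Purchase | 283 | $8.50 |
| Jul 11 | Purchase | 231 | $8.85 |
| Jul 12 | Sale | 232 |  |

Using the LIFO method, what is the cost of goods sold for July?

Jul 12, 232 sold [LIFO — newest first]: 231 @ $8.85 + 1 @ $8.50 = $2,052.85
Ending inventory: 40 @ $6.65 + 282 @ $8.50 = $2,663.00
Check: goods available $4,715.85 = COGS $2,052.85 + ending $2,663.00

COGS = $2,052.85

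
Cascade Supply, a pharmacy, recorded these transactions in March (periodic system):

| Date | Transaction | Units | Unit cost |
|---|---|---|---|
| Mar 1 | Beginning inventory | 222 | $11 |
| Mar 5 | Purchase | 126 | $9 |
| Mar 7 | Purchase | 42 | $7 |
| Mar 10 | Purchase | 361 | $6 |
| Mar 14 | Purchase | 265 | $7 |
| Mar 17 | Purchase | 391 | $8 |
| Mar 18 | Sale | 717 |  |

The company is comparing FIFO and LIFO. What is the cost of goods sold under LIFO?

COGS = $5,349

FIFO COGS: 222 @ $11 + 126 @ $9 + 42 @ $7 + 327 @ $6 = $5,832
LIFO COGS: 391 @ $8 + 265 @ $7 + 61 @ $6 = $5,349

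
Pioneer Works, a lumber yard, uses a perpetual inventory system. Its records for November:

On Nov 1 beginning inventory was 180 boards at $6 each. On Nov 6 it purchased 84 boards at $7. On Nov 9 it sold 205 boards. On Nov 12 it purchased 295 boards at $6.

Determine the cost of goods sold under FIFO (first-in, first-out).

COGS = $1,255

Nov 9, 205 sold [FIFO — oldest first]: 180 @ $6 + 25 @ $7 = $1,255
Ending inventory: 59 @ $7 + 295 @ $6 = $2,183
Check: goods available $3,438 = COGS $1,255 + ending $2,183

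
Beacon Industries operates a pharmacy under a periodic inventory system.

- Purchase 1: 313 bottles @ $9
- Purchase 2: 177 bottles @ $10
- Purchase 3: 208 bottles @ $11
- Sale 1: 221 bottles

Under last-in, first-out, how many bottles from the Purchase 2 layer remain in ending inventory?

Sale 1 (221) [LIFO — newest first]: 208 @ $11 + 13 @ $10 = $2,418
Ending inventory: 313 @ $9 + 164 @ $10 = $4,457

164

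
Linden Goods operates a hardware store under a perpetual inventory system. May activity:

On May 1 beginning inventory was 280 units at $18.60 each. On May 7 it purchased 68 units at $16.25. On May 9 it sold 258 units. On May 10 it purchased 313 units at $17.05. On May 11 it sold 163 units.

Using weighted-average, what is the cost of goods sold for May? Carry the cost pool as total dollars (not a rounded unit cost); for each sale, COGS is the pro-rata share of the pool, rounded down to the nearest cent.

COGS = $7,499.18

After May 1: 280 on hand, pool $5,208.00 (≈ $18.6000 each)
After May 7: 348 on hand, pool $6,313.00 (≈ $18.1408 each)
May 9, sell 258: 258/348 × $6,313.00 → $4,680.32
After May 10: 403 on hand, pool $6,969.33 (≈ $17.2936 each)
May 11, sell 163: 163/403 × $6,969.33 → $2,818.86
Total COGS = $4,680.32 + $2,818.86 = $7,499.18
Ending inventory (cost pool remaining) = $4,150.47
Check: goods available $11,649.65 = COGS $7,499.18 + ending $4,150.47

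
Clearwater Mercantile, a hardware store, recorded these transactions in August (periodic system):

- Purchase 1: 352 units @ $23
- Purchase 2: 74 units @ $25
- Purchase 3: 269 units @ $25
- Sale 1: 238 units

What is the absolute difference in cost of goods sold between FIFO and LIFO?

FIFO COGS: 238 @ $23 = $5,474
LIFO COGS: 238 @ $25 = $5,950
Difference = |$5,474 − $5,950| = $476

$476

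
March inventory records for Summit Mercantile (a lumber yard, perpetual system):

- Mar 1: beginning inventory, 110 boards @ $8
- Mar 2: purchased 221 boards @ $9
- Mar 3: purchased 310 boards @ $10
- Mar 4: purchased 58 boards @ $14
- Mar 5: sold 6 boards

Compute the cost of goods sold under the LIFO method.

COGS = $84

Mar 5, 6 sold [LIFO — newest first]: 6 @ $14 = $84
Ending inventory: 110 @ $8 + 221 @ $9 + 310 @ $10 + 52 @ $14 = $6,697
Check: goods available $6,781 = COGS $84 + ending $6,697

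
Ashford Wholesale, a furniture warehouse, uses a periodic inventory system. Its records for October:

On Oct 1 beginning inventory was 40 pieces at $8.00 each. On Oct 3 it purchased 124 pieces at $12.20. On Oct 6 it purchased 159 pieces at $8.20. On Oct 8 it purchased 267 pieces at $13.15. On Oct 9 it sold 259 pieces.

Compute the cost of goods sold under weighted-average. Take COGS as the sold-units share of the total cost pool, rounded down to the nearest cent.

Oct 9, sell 259: 259/590 × $6,647.65 → $2,918.20
Ending inventory (cost pool remaining) = $3,729.45
Check: goods available $6,647.65 = COGS $2,918.20 + ending $3,729.45

COGS = $2,918.20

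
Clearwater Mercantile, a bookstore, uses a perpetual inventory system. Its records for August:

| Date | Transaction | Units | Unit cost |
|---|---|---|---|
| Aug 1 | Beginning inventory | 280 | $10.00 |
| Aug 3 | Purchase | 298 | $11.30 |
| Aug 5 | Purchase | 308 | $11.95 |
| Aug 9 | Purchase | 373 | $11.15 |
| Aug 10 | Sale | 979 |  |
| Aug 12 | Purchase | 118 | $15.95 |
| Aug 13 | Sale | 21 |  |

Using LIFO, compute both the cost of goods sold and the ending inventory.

COGS = $11,541.90; ending inventory = $4,347.15

Aug 10, 979 sold [LIFO — newest first]: 373 @ $11.15 + 308 @ $11.95 + 298 @ $11.30 = $11,206.95
Aug 13, 21 sold [LIFO — newest first]: 21 @ $15.95 = $334.95
Total COGS = $11,206.95 + $334.95 = $11,541.90
Ending inventory: 280 @ $10.00 + 97 @ $15.95 = $4,347.15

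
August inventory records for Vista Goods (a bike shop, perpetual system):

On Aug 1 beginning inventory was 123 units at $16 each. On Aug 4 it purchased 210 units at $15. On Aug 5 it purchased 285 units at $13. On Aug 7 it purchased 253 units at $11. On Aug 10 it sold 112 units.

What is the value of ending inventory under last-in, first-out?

Aug 10, 112 sold [LIFO — newest first]: 112 @ $11 = $1,232
Ending inventory: 123 @ $16 + 210 @ $15 + 285 @ $13 + 141 @ $11 = $10,374
Check: goods available $11,606 = COGS $1,232 + ending $10,374

Ending inventory = $10,374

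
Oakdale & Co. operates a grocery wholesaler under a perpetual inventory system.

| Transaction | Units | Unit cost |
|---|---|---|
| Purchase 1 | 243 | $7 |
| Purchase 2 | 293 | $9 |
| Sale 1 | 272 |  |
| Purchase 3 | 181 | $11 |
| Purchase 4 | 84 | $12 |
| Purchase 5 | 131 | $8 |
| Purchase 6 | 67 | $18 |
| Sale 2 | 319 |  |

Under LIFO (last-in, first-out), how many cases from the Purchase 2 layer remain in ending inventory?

21

Sale 1 (272) [LIFO — newest first]: 272 @ $9 = $2,448
Sale 2 (319) [LIFO — newest first]: 67 @ $18 + 131 @ $8 + 84 @ $12 + 37 @ $11 = $3,669
Total COGS = $2,448 + $3,669 = $6,117
Ending inventory: 243 @ $7 + 21 @ $9 + 144 @ $11 = $3,474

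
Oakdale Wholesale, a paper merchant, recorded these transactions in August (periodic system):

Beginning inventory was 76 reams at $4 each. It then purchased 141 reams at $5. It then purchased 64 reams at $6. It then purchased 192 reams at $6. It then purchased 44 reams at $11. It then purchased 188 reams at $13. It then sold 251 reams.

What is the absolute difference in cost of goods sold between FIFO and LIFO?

$1,829

FIFO COGS: 76 @ $4 + 141 @ $5 + 34 @ $6 = $1,213
LIFO COGS: 188 @ $13 + 44 @ $11 + 19 @ $6 = $3,042
Difference = |$1,213 − $3,042| = $1,829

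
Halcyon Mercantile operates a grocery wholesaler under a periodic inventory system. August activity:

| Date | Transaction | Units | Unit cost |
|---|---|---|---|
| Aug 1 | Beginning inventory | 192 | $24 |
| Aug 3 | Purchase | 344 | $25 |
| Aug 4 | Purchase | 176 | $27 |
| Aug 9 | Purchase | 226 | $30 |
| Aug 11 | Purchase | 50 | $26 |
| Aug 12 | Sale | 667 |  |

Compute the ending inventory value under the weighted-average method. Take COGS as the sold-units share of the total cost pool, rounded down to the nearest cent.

Aug 12, sell 667: 667/988 × $26,040.00 → $17,579.63
Ending inventory (cost pool remaining) = $8,460.37
Check: goods available $26,040.00 = COGS $17,579.63 + ending $8,460.37

Ending inventory = $8,460.37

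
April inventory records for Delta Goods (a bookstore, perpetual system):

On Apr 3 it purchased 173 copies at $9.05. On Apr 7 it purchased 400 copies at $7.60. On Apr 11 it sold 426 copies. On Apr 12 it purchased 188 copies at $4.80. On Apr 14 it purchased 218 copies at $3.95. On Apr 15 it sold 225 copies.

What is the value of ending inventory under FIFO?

Apr 11, 426 sold [FIFO — oldest first]: 173 @ $9.05 + 253 @ $7.60 = $3,488.45
Apr 15, 225 sold [FIFO — oldest first]: 147 @ $7.60 + 78 @ $4.80 = $1,491.60
Total COGS = $3,488.45 + $1,491.60 = $4,980.05
Ending inventory: 110 @ $4.80 + 218 @ $3.95 = $1,389.10

Ending inventory = $1,389.10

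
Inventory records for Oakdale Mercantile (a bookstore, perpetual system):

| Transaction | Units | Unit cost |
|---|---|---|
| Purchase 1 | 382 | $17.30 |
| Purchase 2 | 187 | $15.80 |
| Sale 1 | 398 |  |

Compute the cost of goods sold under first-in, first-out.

Sale 1 (398) [FIFO — oldest first]: 382 @ $17.30 + 16 @ $15.80 = $6,861.40
Ending inventory: 171 @ $15.80 = $2,701.80

COGS = $6,861.40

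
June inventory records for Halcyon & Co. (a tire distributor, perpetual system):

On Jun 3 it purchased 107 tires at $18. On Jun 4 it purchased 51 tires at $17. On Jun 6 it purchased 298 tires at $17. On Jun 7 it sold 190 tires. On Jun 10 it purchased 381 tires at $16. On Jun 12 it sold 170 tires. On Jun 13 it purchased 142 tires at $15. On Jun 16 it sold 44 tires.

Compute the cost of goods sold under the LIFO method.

COGS = $6,610

Jun 7, 190 sold [LIFO — newest first]: 190 @ $17 = $3,230
Jun 12, 170 sold [LIFO — newest first]: 170 @ $16 = $2,720
Jun 16, 44 sold [LIFO — newest first]: 44 @ $15 = $660
Total COGS = $3,230 + $2,720 + $660 = $6,610
Ending inventory: 107 @ $18 + 51 @ $17 + 108 @ $17 + 211 @ $16 + 98 @ $15 = $9,475
Check: goods available $16,085 = COGS $6,610 + ending $9,475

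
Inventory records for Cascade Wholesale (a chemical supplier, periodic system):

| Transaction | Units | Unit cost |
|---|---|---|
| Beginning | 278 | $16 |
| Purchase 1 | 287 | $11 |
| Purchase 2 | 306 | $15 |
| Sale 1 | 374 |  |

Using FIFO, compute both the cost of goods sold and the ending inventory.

COGS = $5,504; ending inventory = $6,691

Sale 1 (374) [FIFO — oldest first]: 278 @ $16 + 96 @ $11 = $5,504
Ending inventory: 191 @ $11 + 306 @ $15 = $6,691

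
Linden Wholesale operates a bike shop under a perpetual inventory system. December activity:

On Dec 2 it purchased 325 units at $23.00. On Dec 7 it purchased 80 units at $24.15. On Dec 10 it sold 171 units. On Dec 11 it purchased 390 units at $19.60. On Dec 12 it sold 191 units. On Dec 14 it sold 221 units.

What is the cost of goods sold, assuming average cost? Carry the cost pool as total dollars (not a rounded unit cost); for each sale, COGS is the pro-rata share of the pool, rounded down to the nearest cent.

COGS = $12,607.43

After Dec 2: 325 on hand, pool $7,475.00 (≈ $23.0000 each)
After Dec 7: 405 on hand, pool $9,407.00 (≈ $23.2272 each)
Dec 10, sell 171: 171/405 × $9,407.00 → $3,971.84
After Dec 11: 624 on hand, pool $13,079.16 (≈ $20.9602 each)
Dec 12, sell 191: 191/624 × $13,079.16 → $4,003.39
Dec 14, sell 221: 221/433 × $9,075.77 → $4,632.20
Total COGS = $3,971.84 + $4,003.39 + $4,632.20 = $12,607.43
Ending inventory (cost pool remaining) = $4,443.57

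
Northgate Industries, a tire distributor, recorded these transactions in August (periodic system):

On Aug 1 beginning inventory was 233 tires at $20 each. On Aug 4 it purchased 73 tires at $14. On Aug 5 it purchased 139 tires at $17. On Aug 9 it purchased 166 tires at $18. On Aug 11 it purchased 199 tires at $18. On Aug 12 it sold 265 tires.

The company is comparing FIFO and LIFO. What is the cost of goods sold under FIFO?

FIFO COGS: 233 @ $20 + 32 @ $14 = $5,108
LIFO COGS: 199 @ $18 + 66 @ $18 = $4,770

COGS = $5,108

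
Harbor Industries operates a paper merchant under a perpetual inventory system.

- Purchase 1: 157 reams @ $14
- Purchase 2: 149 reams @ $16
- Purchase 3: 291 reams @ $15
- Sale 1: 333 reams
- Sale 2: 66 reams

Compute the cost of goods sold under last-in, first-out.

COGS = $6,093

Sale 1 (333) [LIFO — newest first]: 291 @ $15 + 42 @ $16 = $5,037
Sale 2 (66) [LIFO — newest first]: 66 @ $16 = $1,056
Total COGS = $5,037 + $1,056 = $6,093
Ending inventory: 157 @ $14 + 41 @ $16 = $2,854
Check: goods available $8,947 = COGS $6,093 + ending $2,854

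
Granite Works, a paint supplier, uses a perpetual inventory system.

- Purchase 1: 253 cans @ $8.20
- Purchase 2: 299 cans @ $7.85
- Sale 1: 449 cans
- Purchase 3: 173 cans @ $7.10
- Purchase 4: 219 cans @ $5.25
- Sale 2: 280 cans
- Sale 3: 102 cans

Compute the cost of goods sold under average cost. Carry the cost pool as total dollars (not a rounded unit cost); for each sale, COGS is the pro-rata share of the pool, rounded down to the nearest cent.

COGS = $6,068.57

After Purchase 1: 253 on hand, pool $2,074.60 (≈ $8.2000 each)
After Purchase 2: 552 on hand, pool $4,421.75 (≈ $8.0104 each)
Sale 1, sell 449: 449/552 × $4,421.75 → $3,596.67
After Purchase 3: 276 on hand, pool $2,053.38 (≈ $7.4398 each)
After Purchase 4: 495 on hand, pool $3,203.13 (≈ $6.4710 each)
Sale 2, sell 280: 280/495 × $3,203.13 → $1,811.87
Sale 3, sell 102: 102/215 × $1,391.26 → $660.03
Total COGS = $3,596.67 + $1,811.87 + $660.03 = $6,068.57
Ending inventory (cost pool remaining) = $731.23
Check: goods available $6,799.80 = COGS $6,068.57 + ending $731.23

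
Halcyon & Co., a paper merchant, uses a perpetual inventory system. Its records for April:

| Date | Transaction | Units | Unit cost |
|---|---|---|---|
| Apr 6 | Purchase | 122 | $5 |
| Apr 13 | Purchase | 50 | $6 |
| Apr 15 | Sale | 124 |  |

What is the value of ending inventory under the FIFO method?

Apr 15, 124 sold [FIFO — oldest first]: 122 @ $5 + 2 @ $6 = $622
Ending inventory: 48 @ $6 = $288

Ending inventory = $288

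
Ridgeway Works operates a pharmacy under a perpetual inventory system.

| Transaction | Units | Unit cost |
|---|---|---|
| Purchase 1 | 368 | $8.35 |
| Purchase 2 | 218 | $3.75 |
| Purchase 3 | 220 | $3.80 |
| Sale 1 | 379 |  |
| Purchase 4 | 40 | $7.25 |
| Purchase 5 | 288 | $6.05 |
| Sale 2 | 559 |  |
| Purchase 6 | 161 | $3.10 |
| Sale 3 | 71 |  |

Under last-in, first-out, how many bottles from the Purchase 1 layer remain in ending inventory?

Sale 1 (379) [LIFO — newest first]: 220 @ $3.80 + 159 @ $3.75 = $1,432.25
Sale 2 (559) [LIFO — newest first]: 288 @ $6.05 + 40 @ $7.25 + 59 @ $3.75 + 172 @ $8.35 = $3,689.85
Sale 3 (71) [LIFO — newest first]: 71 @ $3.10 = $220.10
Total COGS = $1,432.25 + $3,689.85 + $220.10 = $5,342.20
Ending inventory: 196 @ $8.35 + 90 @ $3.10 = $1,915.60
Check: goods available $7,257.80 = COGS $5,342.20 + ending $1,915.60

196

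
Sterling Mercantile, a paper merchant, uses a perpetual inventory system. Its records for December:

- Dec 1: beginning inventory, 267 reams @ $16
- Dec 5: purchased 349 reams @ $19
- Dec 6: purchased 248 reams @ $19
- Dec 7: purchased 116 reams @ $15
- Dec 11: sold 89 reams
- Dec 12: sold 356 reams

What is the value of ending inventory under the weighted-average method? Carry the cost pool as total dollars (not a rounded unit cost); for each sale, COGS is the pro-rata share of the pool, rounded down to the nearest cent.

After Dec 1: 267 on hand, pool $4,272.00 (≈ $16.0000 each)
After Dec 5: 616 on hand, pool $10,903.00 (≈ $17.6997 each)
After Dec 6: 864 on hand, pool $15,615.00 (≈ $18.0729 each)
After Dec 7: 980 on hand, pool $17,355.00 (≈ $17.7092 each)
Dec 11, sell 89: 89/980 × $17,355.00 → $1,576.11
Dec 12, sell 356: 356/891 × $15,778.89 → $6,304.47
Total COGS = $1,576.11 + $6,304.47 = $7,880.58
Ending inventory (cost pool remaining) = $9,474.42

Ending inventory = $9,474.42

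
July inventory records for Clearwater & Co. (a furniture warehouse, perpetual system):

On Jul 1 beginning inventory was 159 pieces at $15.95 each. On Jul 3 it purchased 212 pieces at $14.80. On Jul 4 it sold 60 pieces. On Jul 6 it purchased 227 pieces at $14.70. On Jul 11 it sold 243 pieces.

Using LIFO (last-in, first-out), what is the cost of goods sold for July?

COGS = $4,461.70

Jul 4, 60 sold [LIFO — newest first]: 60 @ $14.80 = $888.00
Jul 11, 243 sold [LIFO — newest first]: 227 @ $14.70 + 16 @ $14.80 = $3,573.70
Total COGS = $888.00 + $3,573.70 = $4,461.70
Ending inventory: 159 @ $15.95 + 136 @ $14.80 = $4,548.85
Check: goods available $9,010.55 = COGS $4,461.70 + ending $4,548.85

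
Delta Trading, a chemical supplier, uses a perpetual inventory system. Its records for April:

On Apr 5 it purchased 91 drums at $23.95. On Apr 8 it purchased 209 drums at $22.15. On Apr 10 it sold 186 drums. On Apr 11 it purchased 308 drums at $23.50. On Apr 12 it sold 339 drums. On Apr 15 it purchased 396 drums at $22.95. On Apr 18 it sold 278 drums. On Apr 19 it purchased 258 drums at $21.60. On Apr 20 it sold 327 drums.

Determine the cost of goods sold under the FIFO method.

COGS = $25,856.60

Apr 10, 186 sold [FIFO — oldest first]: 91 @ $23.95 + 95 @ $22.15 = $4,283.70
Apr 12, 339 sold [FIFO — oldest first]: 114 @ $22.15 + 225 @ $23.50 = $7,812.60
Apr 18, 278 sold [FIFO — oldest first]: 83 @ $23.50 + 195 @ $22.95 = $6,425.75
Apr 20, 327 sold [FIFO — oldest first]: 201 @ $22.95 + 126 @ $21.60 = $7,334.55
Total COGS = $4,283.70 + $7,812.60 + $6,425.75 + $7,334.55 = $25,856.60
Ending inventory: 132 @ $21.60 = $2,851.20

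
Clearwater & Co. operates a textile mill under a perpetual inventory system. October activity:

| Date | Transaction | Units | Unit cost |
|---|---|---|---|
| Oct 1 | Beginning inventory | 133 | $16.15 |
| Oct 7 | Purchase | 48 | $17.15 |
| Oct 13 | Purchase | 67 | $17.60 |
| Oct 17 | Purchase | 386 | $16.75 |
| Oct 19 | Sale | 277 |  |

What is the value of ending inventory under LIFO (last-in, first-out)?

Oct 19, 277 sold [LIFO — newest first]: 277 @ $16.75 = $4,639.75
Ending inventory: 133 @ $16.15 + 48 @ $17.15 + 67 @ $17.60 + 109 @ $16.75 = $5,976.10
Check: goods available $10,615.85 = COGS $4,639.75 + ending $5,976.10

Ending inventory = $5,976.10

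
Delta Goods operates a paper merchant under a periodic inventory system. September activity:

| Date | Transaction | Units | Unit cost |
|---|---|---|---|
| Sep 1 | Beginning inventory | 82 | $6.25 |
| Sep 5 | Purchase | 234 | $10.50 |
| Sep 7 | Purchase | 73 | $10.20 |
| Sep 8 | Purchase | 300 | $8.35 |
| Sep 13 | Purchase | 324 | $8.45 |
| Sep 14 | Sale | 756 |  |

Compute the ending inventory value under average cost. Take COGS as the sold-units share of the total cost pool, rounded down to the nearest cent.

Sep 14, sell 756: 756/1013 × $8,956.90 → $6,684.51
Ending inventory (cost pool remaining) = $2,272.39

Ending inventory = $2,272.39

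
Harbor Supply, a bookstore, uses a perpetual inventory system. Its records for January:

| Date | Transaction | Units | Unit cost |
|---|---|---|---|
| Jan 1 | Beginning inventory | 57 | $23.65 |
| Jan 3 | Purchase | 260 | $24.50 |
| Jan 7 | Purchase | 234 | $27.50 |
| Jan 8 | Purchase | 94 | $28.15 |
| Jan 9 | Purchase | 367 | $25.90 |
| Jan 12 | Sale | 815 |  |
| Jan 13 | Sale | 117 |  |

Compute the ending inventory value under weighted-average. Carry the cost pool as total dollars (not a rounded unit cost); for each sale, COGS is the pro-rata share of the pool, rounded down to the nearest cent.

Ending inventory = $2,079.41

After Jan 1: 57 on hand, pool $1,348.05 (≈ $23.6500 each)
After Jan 3: 317 on hand, pool $7,718.05 (≈ $24.3472 each)
After Jan 7: 551 on hand, pool $14,153.05 (≈ $25.6861 each)
After Jan 8: 645 on hand, pool $16,799.15 (≈ $26.0452 each)
After Jan 9: 1012 on hand, pool $26,304.45 (≈ $25.9925 each)
Jan 12, sell 815: 815/1012 × $26,304.45 → $21,183.91
Jan 13, sell 117: 117/197 × $5,120.54 → $3,041.13
Total COGS = $21,183.91 + $3,041.13 = $24,225.04
Ending inventory (cost pool remaining) = $2,079.41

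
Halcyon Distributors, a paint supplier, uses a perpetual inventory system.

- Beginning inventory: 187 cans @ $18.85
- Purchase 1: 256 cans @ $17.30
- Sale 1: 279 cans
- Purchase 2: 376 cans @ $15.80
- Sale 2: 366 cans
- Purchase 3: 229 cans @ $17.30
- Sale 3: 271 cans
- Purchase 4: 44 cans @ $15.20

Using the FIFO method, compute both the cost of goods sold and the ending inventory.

Sale 1 (279) [FIFO — oldest first]: 187 @ $18.85 + 92 @ $17.30 = $5,116.55
Sale 2 (366) [FIFO — oldest first]: 164 @ $17.30 + 202 @ $15.80 = $6,028.80
Sale 3 (271) [FIFO — oldest first]: 174 @ $15.80 + 97 @ $17.30 = $4,427.30
Total COGS = $5,116.55 + $6,028.80 + $4,427.30 = $15,572.65
Ending inventory: 132 @ $17.30 + 44 @ $15.20 = $2,952.40
Check: goods available $18,525.05 = COGS $15,572.65 + ending $2,952.40

COGS = $15,572.65; ending inventory = $2,952.40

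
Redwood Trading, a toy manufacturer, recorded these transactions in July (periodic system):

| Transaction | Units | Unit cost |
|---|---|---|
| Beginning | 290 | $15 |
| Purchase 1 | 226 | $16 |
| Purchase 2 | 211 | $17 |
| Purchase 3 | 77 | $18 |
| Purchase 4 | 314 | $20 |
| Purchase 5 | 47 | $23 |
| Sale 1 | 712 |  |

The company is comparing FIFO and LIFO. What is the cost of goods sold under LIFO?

FIFO COGS: 290 @ $15 + 226 @ $16 + 196 @ $17 = $11,298
LIFO COGS: 47 @ $23 + 314 @ $20 + 77 @ $18 + 211 @ $17 + 63 @ $16 = $13,342

COGS = $13,342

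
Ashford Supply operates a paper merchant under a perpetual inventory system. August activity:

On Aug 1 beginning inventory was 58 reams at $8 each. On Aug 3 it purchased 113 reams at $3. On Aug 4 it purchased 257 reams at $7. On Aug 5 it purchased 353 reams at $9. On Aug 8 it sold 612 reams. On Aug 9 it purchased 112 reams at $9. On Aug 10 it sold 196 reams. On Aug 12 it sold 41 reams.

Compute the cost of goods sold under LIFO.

Aug 8, 612 sold [LIFO — newest first]: 353 @ $9 + 257 @ $7 + 2 @ $3 = $4,982
Aug 10, 196 sold [LIFO — newest first]: 112 @ $9 + 84 @ $3 = $1,260
Aug 12, 41 sold [LIFO — newest first]: 27 @ $3 + 14 @ $8 = $193
Total COGS = $4,982 + $1,260 + $193 = $6,435
Ending inventory: 44 @ $8 = $352

COGS = $6,435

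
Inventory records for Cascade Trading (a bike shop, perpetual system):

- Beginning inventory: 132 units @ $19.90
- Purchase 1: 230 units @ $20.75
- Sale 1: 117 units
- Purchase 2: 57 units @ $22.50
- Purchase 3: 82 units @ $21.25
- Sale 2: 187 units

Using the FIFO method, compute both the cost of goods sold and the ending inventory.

COGS = $6,195.80; ending inventory = $4,228.50

Sale 1 (117) [FIFO — oldest first]: 117 @ $19.90 = $2,328.30
Sale 2 (187) [FIFO — oldest first]: 15 @ $19.90 + 172 @ $20.75 = $3,867.50
Total COGS = $2,328.30 + $3,867.50 = $6,195.80
Ending inventory: 58 @ $20.75 + 57 @ $22.50 + 82 @ $21.25 = $4,228.50
Check: goods available $10,424.30 = COGS $6,195.80 + ending $4,228.50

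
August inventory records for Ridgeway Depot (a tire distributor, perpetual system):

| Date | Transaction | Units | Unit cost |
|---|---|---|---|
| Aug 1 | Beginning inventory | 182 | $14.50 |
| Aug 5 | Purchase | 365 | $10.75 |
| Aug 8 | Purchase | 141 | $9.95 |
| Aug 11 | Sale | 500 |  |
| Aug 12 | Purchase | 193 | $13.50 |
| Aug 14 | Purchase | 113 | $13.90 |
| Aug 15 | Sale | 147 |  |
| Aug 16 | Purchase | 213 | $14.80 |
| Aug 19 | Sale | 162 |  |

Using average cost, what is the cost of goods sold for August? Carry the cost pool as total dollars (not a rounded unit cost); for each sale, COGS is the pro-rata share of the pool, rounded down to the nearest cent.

COGS = $9,882.31

After Aug 1: 182 on hand, pool $2,639.00 (≈ $14.5000 each)
After Aug 5: 547 on hand, pool $6,562.75 (≈ $11.9977 each)
After Aug 8: 688 on hand, pool $7,965.70 (≈ $11.5781 each)
Aug 11, sell 500: 500/688 × $7,965.70 → $5,789.02
After Aug 12: 381 on hand, pool $4,782.18 (≈ $12.5517 each)
After Aug 14: 494 on hand, pool $6,352.88 (≈ $12.8601 each)
Aug 15, sell 147: 147/494 × $6,352.88 → $1,890.43
After Aug 16: 560 on hand, pool $7,614.85 (≈ $13.5979 each)
Aug 19, sell 162: 162/560 × $7,614.85 → $2,202.86
Total COGS = $5,789.02 + $1,890.43 + $2,202.86 = $9,882.31
Ending inventory (cost pool remaining) = $5,411.99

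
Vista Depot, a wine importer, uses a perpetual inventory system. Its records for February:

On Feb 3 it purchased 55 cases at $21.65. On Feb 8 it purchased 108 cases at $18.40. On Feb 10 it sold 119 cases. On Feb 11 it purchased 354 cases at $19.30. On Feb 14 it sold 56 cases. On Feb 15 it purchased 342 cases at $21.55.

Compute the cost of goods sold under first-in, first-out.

COGS = $3,409.55

Feb 10, 119 sold [FIFO — oldest first]: 55 @ $21.65 + 64 @ $18.40 = $2,368.35
Feb 14, 56 sold [FIFO — oldest first]: 44 @ $18.40 + 12 @ $19.30 = $1,041.20
Total COGS = $2,368.35 + $1,041.20 = $3,409.55
Ending inventory: 342 @ $19.30 + 342 @ $21.55 = $13,970.70
Check: goods available $17,380.25 = COGS $3,409.55 + ending $13,970.70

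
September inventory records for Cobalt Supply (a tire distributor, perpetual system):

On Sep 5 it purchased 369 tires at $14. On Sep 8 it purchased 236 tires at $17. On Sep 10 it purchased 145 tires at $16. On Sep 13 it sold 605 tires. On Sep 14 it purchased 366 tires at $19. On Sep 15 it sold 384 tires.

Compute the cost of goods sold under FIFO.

Sep 13, 605 sold [FIFO — oldest first]: 369 @ $14 + 236 @ $17 = $9,178
Sep 15, 384 sold [FIFO — oldest first]: 145 @ $16 + 239 @ $19 = $6,861
Total COGS = $9,178 + $6,861 = $16,039
Ending inventory: 127 @ $19 = $2,413

COGS = $16,039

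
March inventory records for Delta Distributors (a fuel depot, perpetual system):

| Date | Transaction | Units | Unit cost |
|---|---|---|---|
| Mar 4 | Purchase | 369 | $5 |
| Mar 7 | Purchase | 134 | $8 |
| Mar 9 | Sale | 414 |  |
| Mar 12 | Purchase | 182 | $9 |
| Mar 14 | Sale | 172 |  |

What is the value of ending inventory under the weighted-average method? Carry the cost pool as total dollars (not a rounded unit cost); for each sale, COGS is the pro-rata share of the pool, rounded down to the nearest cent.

After Mar 4: 369 on hand, pool $1,845.00 (≈ $5.0000 each)
After Mar 7: 503 on hand, pool $2,917.00 (≈ $5.7992 each)
Mar 9, sell 414: 414/503 × $2,917.00 → $2,400.87
After Mar 12: 271 on hand, pool $2,154.13 (≈ $7.9488 each)
Mar 14, sell 172: 172/271 × $2,154.13 → $1,367.19
Total COGS = $2,400.87 + $1,367.19 = $3,768.06
Ending inventory (cost pool remaining) = $786.94
Check: goods available $4,555.00 = COGS $3,768.06 + ending $786.94

Ending inventory = $786.94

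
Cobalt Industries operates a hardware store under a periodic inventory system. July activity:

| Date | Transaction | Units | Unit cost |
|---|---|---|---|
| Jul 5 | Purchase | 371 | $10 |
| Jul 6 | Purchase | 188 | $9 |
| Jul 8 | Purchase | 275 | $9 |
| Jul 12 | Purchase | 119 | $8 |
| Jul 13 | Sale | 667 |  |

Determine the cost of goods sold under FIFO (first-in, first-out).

Jul 13, 667 sold [FIFO — oldest first]: 371 @ $10 + 188 @ $9 + 108 @ $9 = $6,374
Ending inventory: 167 @ $9 + 119 @ $8 = $2,455

COGS = $6,374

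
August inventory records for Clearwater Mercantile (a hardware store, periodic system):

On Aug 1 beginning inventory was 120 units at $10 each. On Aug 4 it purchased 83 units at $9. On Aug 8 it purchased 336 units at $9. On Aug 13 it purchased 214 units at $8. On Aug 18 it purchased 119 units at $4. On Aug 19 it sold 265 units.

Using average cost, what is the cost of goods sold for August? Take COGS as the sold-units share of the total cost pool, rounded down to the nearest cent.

Aug 19, sell 265: 265/872 × $7,159.00 → $2,175.61
Ending inventory (cost pool remaining) = $4,983.39

COGS = $2,175.61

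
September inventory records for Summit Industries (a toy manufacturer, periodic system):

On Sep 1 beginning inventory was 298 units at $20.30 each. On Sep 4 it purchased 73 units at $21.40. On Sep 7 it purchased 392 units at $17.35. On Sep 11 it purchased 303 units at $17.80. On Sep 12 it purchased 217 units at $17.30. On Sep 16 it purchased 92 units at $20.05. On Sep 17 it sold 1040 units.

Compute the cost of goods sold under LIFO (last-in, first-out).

Sep 17, 1040 sold [LIFO — newest first]: 92 @ $20.05 + 217 @ $17.30 + 303 @ $17.80 + 392 @ $17.35 + 36 @ $21.40 = $18,563.70
Ending inventory: 298 @ $20.30 + 37 @ $21.40 = $6,841.20
Check: goods available $25,404.90 = COGS $18,563.70 + ending $6,841.20

COGS = $18,563.70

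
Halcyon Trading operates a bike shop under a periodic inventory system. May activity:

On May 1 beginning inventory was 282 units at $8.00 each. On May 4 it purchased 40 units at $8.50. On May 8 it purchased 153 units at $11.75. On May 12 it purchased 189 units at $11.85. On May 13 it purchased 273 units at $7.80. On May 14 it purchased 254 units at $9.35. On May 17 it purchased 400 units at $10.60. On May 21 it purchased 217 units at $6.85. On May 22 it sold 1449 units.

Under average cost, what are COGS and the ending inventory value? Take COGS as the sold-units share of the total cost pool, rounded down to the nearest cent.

May 22, sell 1449: 1449/1808 × $16,864.15 → $13,515.57
Ending inventory (cost pool remaining) = $3,348.58
Check: goods available $16,864.15 = COGS $13,515.57 + ending $3,348.58

COGS = $13,515.57; ending inventory = $3,348.58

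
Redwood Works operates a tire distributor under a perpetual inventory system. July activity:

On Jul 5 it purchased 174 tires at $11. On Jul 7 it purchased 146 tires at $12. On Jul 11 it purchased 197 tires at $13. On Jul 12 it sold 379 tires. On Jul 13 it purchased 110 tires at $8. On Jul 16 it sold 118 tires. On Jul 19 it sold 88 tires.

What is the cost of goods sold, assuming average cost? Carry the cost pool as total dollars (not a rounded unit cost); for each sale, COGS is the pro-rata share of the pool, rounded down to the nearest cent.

After Jul 5: 174 on hand, pool $1,914.00 (≈ $11.0000 each)
After Jul 7: 320 on hand, pool $3,666.00 (≈ $11.4563 each)
After Jul 11: 517 on hand, pool $6,227.00 (≈ $12.0445 each)
Jul 12, sell 379: 379/517 × $6,227.00 → $4,564.86
After Jul 13: 248 on hand, pool $2,542.14 (≈ $10.2506 each)
Jul 16, sell 118: 118/248 × $2,542.14 → $1,209.56
Jul 19, sell 88: 88/130 × $1,332.58 → $902.05
Total COGS = $4,564.86 + $1,209.56 + $902.05 = $6,676.47
Ending inventory (cost pool remaining) = $430.53

COGS = $6,676.47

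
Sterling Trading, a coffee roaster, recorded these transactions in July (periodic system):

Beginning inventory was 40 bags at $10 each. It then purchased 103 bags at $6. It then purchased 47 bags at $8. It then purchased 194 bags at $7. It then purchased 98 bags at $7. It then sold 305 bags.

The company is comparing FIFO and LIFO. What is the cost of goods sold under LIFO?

FIFO COGS: 40 @ $10 + 103 @ $6 + 47 @ $8 + 115 @ $7 = $2,199
LIFO COGS: 98 @ $7 + 194 @ $7 + 13 @ $8 = $2,148

COGS = $2,148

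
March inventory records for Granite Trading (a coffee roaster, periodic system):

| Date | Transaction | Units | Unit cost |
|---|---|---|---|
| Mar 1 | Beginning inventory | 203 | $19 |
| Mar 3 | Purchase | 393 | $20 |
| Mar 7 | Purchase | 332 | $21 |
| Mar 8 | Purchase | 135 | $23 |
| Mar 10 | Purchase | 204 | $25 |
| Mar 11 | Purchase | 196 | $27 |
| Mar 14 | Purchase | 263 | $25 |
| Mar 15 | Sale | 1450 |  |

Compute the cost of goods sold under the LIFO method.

Mar 15, 1450 sold [LIFO — newest first]: 263 @ $25 + 196 @ $27 + 204 @ $25 + 135 @ $23 + 332 @ $21 + 320 @ $20 = $33,444
Ending inventory: 203 @ $19 + 73 @ $20 = $5,317
Check: goods available $38,761 = COGS $33,444 + ending $5,317

COGS = $33,444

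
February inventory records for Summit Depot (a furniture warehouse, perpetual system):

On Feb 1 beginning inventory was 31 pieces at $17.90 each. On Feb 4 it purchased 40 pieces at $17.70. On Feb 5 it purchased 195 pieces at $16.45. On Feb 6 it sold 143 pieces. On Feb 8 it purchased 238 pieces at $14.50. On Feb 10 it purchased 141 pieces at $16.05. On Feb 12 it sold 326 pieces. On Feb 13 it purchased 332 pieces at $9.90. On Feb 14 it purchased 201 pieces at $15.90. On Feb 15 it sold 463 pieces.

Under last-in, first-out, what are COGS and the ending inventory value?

Feb 6, 143 sold [LIFO — newest first]: 143 @ $16.45 = $2,352.35
Feb 12, 326 sold [LIFO — newest first]: 141 @ $16.05 + 185 @ $14.50 = $4,945.55
Feb 15, 463 sold [LIFO — newest first]: 201 @ $15.90 + 262 @ $9.90 = $5,789.70
Total COGS = $2,352.35 + $4,945.55 + $5,789.70 = $13,087.60
Ending inventory: 31 @ $17.90 + 40 @ $17.70 + 52 @ $16.45 + 53 @ $14.50 + 70 @ $9.90 = $3,579.80

COGS = $13,087.60; ending inventory = $3,579.80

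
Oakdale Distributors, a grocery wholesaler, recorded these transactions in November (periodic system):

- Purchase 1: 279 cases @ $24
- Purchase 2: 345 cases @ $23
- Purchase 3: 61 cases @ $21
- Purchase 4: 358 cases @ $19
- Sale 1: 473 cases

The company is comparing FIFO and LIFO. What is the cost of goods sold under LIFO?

COGS = $9,325

FIFO COGS: 279 @ $24 + 194 @ $23 = $11,158
LIFO COGS: 358 @ $19 + 61 @ $21 + 54 @ $23 = $9,325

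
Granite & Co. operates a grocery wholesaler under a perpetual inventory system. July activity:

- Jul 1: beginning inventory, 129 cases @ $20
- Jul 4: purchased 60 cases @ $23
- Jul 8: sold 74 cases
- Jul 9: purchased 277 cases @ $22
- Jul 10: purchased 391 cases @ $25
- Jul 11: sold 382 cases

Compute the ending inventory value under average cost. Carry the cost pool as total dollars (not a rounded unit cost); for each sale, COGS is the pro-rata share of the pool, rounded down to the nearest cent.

Ending inventory = $9,361.04

After Jul 1: 129 on hand, pool $2,580.00 (≈ $20.0000 each)
After Jul 4: 189 on hand, pool $3,960.00 (≈ $20.9524 each)
Jul 8, sell 74: 74/189 × $3,960.00 → $1,550.47
After Jul 9: 392 on hand, pool $8,503.53 (≈ $21.6927 each)
After Jul 10: 783 on hand, pool $18,278.53 (≈ $23.3442 each)
Jul 11, sell 382: 382/783 × $18,278.53 → $8,917.49
Total COGS = $1,550.47 + $8,917.49 = $10,467.96
Ending inventory (cost pool remaining) = $9,361.04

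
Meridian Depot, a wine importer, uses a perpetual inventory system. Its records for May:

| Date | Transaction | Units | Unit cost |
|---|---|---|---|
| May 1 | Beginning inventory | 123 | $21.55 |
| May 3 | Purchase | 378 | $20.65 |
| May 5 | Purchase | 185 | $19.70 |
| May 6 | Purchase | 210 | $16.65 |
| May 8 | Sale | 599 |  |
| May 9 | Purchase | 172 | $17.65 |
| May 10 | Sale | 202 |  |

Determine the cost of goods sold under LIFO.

May 8, 599 sold [LIFO — newest first]: 210 @ $16.65 + 185 @ $19.70 + 204 @ $20.65 = $11,353.60
May 10, 202 sold [LIFO — newest first]: 172 @ $17.65 + 30 @ $20.65 = $3,655.30
Total COGS = $11,353.60 + $3,655.30 = $15,008.90
Ending inventory: 123 @ $21.55 + 144 @ $20.65 = $5,624.25
Check: goods available $20,633.15 = COGS $15,008.90 + ending $5,624.25

COGS = $15,008.90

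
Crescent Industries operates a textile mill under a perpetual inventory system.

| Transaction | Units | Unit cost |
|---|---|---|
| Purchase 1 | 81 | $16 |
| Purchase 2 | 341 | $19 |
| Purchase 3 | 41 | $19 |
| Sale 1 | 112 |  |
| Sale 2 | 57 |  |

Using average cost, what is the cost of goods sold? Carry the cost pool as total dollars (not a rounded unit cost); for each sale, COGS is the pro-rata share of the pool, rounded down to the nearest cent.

COGS = $3,122.29

After Purchase 1: 81 on hand, pool $1,296.00 (≈ $16.0000 each)
After Purchase 2: 422 on hand, pool $7,775.00 (≈ $18.4242 each)
After Purchase 3: 463 on hand, pool $8,554.00 (≈ $18.4752 each)
Sale 1, sell 112: 112/463 × $8,554.00 → $2,069.21
Sale 2, sell 57: 57/351 × $6,484.79 → $1,053.08
Total COGS = $2,069.21 + $1,053.08 = $3,122.29
Ending inventory (cost pool remaining) = $5,431.71
Check: goods available $8,554.00 = COGS $3,122.29 + ending $5,431.71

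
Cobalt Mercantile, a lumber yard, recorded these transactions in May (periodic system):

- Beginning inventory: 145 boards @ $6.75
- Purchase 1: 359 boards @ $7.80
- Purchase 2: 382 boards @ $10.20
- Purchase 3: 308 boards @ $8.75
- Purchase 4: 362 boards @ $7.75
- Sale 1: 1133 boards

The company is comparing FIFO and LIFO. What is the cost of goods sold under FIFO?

FIFO COGS: 145 @ $6.75 + 359 @ $7.80 + 382 @ $10.20 + 247 @ $8.75 = $9,836.60
LIFO COGS: 362 @ $7.75 + 308 @ $8.75 + 382 @ $10.20 + 81 @ $7.80 = $10,028.70

COGS = $9,836.60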